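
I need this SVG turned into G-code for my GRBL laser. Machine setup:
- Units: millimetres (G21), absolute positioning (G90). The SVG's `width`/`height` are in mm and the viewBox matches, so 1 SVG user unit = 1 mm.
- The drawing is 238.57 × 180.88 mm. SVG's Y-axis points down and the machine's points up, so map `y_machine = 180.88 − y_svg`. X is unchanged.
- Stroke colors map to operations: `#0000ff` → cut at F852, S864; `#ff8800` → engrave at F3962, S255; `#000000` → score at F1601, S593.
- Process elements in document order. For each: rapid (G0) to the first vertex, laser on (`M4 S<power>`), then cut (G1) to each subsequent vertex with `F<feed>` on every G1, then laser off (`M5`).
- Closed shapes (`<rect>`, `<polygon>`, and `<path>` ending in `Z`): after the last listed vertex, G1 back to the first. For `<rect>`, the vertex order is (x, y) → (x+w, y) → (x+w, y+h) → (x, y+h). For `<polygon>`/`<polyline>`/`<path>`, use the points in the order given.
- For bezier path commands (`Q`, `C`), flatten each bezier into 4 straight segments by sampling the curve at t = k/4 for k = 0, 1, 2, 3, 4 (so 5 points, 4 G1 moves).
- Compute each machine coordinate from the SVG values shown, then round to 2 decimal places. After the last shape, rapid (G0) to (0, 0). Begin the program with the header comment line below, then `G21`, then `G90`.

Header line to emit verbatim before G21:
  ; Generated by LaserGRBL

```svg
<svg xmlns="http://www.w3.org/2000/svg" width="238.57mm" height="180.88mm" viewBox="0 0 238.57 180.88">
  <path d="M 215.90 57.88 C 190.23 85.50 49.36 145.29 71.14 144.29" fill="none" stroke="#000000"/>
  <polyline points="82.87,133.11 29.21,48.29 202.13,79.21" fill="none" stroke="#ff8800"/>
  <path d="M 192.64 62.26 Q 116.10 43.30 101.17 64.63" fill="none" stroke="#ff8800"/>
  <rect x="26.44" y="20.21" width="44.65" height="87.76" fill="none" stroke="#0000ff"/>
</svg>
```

viewBox `0 0 238.57 180.88` with mm width/height → 1 unit = 1 mm. Flip: y_m = 180.88 − y_svg.

**Shape 1** — `<path>` cubic bezier, stroke `#000000` → score (S593, F1601). Control points (SVG): P0=(215.90,57.88), P1=(190.23,85.50), P2=(49.36,145.29), P3=(71.14,144.29); sampled at t=k/4. Machine vertices: (215.90,123.00) → (179.39,97.71) → (125.73,69.06) → (80.96,45.79) → (71.14,36.59). Open path.

**Shape 2** — `<polyline>` open polyline, stroke `#ff8800` → engrave (S255, F3962). Machine vertices: (82.87,47.77) → (29.21,132.59) → (202.13,101.67). Open path.

**Shape 3** — `<path>` quadratic bezier, stroke `#ff8800` → engrave (S255, F3962). Control points (SVG): P0=(192.64,62.26), P1=(116.10,43.30), P2=(101.17,64.63); sampled at t=k/4. Machine vertices: (192.64,118.62) → (158.22,125.58) → (131.50,127.51) → (112.49,124.40) → (101.17,116.25). Open path.

**Shape 4** — `<rect>` rectangle, stroke `#0000ff` → cut (S864, F852). Machine vertices: (26.44,160.67) → (71.09,160.67) → (71.09,72.91) → (26.44,72.91) → (26.44,160.67). Closed: final G1 returns to the first vertex.

; Generated by LaserGRBL
G21
G90
G0 X215.90 Y123.00
M4 S593
G1 X179.39 Y97.71 F1601
G1 X125.73 Y69.06 F1601
G1 X80.96 Y45.79 F1601
G1 X71.14 Y36.59 F1601
M5
G0 X82.87 Y47.77
M4 S255
G1 X29.21 Y132.59 F3962
G1 X202.13 Y101.67 F3962
M5
G0 X192.64 Y118.62
M4 S255
G1 X158.22 Y125.58 F3962
G1 X131.50 Y127.51 F3962
G1 X112.49 Y124.40 F3962
G1 X101.17 Y116.25 F3962
M5
G0 X26.44 Y160.67
M4 S864
G1 X71.09 Y160.67 F852
G1 X71.09 Y72.91 F852
G1 X26.44 Y72.91 F852
G1 X26.44 Y160.67 F852
M5
G0 X0.00 Y0.00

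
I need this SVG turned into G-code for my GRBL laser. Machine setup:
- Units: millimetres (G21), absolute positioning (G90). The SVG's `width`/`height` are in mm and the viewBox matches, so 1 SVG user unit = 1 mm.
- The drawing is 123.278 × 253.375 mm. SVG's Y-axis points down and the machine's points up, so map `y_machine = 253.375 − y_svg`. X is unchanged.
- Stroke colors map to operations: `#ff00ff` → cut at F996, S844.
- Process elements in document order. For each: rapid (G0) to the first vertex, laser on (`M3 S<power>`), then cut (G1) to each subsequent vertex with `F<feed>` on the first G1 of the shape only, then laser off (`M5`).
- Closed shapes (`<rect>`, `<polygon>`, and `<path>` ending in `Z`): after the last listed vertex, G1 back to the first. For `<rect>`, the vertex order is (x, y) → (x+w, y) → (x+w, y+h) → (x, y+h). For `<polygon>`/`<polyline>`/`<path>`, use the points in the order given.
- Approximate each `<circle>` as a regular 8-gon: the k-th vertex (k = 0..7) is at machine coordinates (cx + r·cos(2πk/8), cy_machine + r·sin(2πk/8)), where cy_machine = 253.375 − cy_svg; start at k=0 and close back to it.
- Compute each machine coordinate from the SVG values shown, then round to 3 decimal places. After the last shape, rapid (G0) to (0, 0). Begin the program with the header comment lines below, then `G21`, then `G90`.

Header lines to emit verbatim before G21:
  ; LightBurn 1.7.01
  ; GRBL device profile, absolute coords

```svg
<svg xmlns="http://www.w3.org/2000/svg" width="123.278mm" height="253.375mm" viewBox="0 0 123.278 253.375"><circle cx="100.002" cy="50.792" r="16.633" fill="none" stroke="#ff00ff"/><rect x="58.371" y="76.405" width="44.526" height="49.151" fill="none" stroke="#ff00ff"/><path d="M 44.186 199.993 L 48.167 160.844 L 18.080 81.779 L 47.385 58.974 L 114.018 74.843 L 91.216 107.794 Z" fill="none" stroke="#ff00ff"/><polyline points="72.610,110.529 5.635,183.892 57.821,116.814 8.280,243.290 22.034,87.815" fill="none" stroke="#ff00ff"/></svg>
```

Since the viewBox matches the mm dimensions, user units are millimetres directly. The only transform is the Y-flip y_m = 253.375 − y_svg.

Shape 1 is a circle drawn with `<circle>`. Its stroke #ff00ff means cut at S844, F996. After flipping Y the toolpath is (116.635,202.583) → (111.763,214.344) → (100.002,219.216) → (88.241,214.344) → (83.369,202.583) → (88.241,190.822) → (100.002,185.950) → (111.763,190.822) → (116.635,202.583), returning to the start.

Shape 2 is a rectangle drawn with `<rect>`. Its stroke #ff00ff means cut at S844, F996. After flipping Y the toolpath is (58.371,176.970) → (102.897,176.970) → (102.897,127.819) → (58.371,127.819) → (58.371,176.970), returning to the start.

Shape 3 is a closed polygon drawn with `<path>`. Its stroke #ff00ff means cut at S844, F996. After flipping Y the toolpath is (44.186,53.382) → (48.167,92.531) → (18.080,171.596) → (47.385,194.401) → (114.018,178.532) → (91.216,145.581) → (44.186,53.382), returning to the start.

Shape 4 is a open polyline drawn with `<polyline>`. Its stroke #ff00ff means cut at S844, F996. After flipping Y the toolpath is (72.610,142.846) → (5.635,69.483) → (57.821,136.561) → (8.280,10.085) → (22.034,165.560).

; LightBurn 1.7.01
; GRBL device profile, absolute coords
G21
G90
G0 X116.635 Y202.583
M3 S844
G1 X111.763 Y214.344 F996
G1 X100.002 Y219.216
G1 X88.241 Y214.344
G1 X83.369 Y202.583
G1 X88.241 Y190.822
G1 X100.002 Y185.950
G1 X111.763 Y190.822
G1 X116.635 Y202.583
M5
G0 X58.371 Y176.970
M3 S844
G1 X102.897 Y176.970 F996
G1 X102.897 Y127.819
G1 X58.371 Y127.819
G1 X58.371 Y176.970
M5
G0 X44.186 Y53.382
M3 S844
G1 X48.167 Y92.531 F996
G1 X18.080 Y171.596
G1 X47.385 Y194.401
G1 X114.018 Y178.532
G1 X91.216 Y145.581
G1 X44.186 Y53.382
M5
G0 X72.610 Y142.846
M3 S844
G1 X5.635 Y69.483 F996
G1 X57.821 Y136.561
G1 X8.280 Y10.085
G1 X22.034 Y165.560
M5
G0 X0.000 Y0.000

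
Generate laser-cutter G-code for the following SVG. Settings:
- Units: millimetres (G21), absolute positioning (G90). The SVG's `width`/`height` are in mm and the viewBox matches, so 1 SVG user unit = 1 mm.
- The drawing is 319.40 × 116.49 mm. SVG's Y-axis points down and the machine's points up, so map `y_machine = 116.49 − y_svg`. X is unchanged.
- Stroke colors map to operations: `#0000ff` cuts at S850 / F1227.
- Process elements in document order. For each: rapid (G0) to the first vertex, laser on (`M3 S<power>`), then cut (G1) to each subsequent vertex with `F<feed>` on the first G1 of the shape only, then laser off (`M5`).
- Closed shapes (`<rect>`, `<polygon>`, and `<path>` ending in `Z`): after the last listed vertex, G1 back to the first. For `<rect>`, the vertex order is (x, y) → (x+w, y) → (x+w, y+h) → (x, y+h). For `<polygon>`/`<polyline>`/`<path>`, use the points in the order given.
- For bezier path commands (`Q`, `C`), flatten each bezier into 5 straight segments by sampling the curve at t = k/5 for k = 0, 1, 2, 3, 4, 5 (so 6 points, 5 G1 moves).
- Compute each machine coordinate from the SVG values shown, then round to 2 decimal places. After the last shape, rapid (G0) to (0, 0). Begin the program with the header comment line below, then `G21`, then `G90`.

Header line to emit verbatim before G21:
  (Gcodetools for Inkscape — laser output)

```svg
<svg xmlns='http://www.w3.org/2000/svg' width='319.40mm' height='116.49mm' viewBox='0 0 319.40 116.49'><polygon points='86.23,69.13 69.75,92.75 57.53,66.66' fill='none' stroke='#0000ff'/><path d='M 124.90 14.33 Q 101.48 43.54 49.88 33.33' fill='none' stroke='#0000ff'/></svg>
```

(Gcodetools for Inkscape — laser output)
G21
G90
G0 X86.23 Y47.36
M3 S850
G1 X69.75 Y23.74 F1227
G1 X57.53 Y49.83
G1 X86.23 Y47.36
M5
G0 X124.90 Y102.16
M3 S850
G1 X114.40 Y92.05 F1227
G1 X101.66 Y85.10
G1 X86.65 Y81.30
G1 X69.39 Y80.65
G1 X49.88 Y83.16
M5
G0 X0.00 Y0.00

viewBox `0 0 319.40 116.49` with mm width/height → 1 unit = 1 mm. Flip: y_m = 116.49 − y_svg.

**Shape 1** — `<polygon>` regular polygon, stroke `#0000ff` → cut (S850, F1227). Machine vertices: (86.23,47.36) → (69.75,23.74) → (57.53,49.83) → (86.23,47.36). Closed: final G1 returns to the first vertex.

**Shape 2** — `<path>` quadratic bezier, stroke `#0000ff` → cut (S850, F1227). Control points (SVG): P0=(124.90,14.33), P1=(101.48,43.54), P2=(49.88,33.33); sampled at t=k/5. Machine vertices: (124.90,102.16) → (114.40,92.05) → (101.66,85.10) → (86.65,81.30) → (69.39,80.65) → (49.88,83.16). Open path.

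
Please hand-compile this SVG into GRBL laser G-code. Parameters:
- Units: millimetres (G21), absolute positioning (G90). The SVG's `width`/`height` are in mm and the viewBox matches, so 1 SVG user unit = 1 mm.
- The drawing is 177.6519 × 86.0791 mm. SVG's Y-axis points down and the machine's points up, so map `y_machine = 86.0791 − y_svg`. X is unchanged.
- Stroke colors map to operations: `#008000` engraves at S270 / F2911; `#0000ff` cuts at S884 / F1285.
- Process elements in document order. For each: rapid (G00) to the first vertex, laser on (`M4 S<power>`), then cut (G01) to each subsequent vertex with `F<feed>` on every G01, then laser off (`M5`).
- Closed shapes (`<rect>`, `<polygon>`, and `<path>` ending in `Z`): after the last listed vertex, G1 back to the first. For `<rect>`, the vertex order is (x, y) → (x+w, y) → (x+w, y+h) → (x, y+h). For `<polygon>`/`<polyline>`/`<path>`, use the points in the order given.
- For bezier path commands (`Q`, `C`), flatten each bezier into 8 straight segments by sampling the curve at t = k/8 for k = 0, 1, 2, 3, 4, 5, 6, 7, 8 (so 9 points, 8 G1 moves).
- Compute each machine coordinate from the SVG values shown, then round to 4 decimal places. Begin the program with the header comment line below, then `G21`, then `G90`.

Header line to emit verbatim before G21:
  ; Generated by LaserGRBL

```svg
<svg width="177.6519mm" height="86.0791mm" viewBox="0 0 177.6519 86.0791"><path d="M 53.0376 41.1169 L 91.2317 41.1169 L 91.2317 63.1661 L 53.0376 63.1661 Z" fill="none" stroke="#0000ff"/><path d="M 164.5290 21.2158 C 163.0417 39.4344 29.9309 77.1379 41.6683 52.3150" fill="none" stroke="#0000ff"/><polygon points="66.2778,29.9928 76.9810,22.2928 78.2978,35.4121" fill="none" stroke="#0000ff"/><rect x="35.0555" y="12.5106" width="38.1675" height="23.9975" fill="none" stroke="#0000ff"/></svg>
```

; Generated by LaserGRBL
G21
G90
G00 X53.0376 Y44.9622
M4 S884
G01 X91.2317 Y44.9622 F1285
G01 X91.2317 Y22.9130 F1285
G01 X53.0376 Y22.9130 F1285
G01 X53.0376 Y44.9622 F1285
M5
G00 X164.5290 Y64.8633
M4 S884
G01 X158.3414 Y57.2781 F1285
G01 X143.0540 Y48.8274 F1285
G01 X121.9067 Y40.4720 F1285
G01 X98.1394 Y33.1731 F1285
G01 X74.9920 Y27.8918 F1285
G01 X55.7044 Y25.5892 F1285
G01 X43.5166 Y27.2263 F1285
G01 X41.6683 Y33.7641 F1285
M5
G00 X66.2778 Y56.0863
M4 S884
G01 X76.9810 Y63.7863 F1285
G01 X78.2978 Y50.6670 F1285
G01 X66.2778 Y56.0863 F1285
M5
G00 X35.0555 Y73.5685
M4 S884
G01 X73.2230 Y73.5685 F1285
G01 X73.2230 Y49.5710 F1285
G01 X35.0555 Y49.5710 F1285
G01 X35.0555 Y73.5685 F1285
M5

Since the viewBox matches the mm dimensions, user units are millimetres directly. The only transform is the Y-flip y_m = 86.0791 − y_svg.

Shape 1 is a rectangle drawn with `<path>`. Its stroke #0000ff means cut at S884, F1285. After flipping Y the toolpath is (53.0376,44.9622) → (91.2317,44.9622) → (91.2317,22.9130) → (53.0376,22.9130) → (53.0376,44.9622), returning to the start.

Shape 2 is a cubic bezier drawn with `<path>`. Its stroke #0000ff means cut at S884, F1285. After flipping Y the toolpath is (164.5290,64.8633) → (158.3414,57.2781) → (143.0540,48.8274) → (121.9067,40.4720) → (98.1394,33.1731) → (74.9920,27.8918) → (55.7044,25.5892) → (43.5166,27.2263) → (41.6683,33.7641).

Shape 3 is a regular polygon drawn with `<polygon>`. Its stroke #0000ff means cut at S884, F1285. After flipping Y the toolpath is (66.2778,56.0863) → (76.9810,63.7863) → (78.2978,50.6670) → (66.2778,56.0863), returning to the start.

Shape 4 is a rectangle drawn with `<rect>`. Its stroke #0000ff means cut at S884, F1285. After flipping Y the toolpath is (35.0555,73.5685) → (73.2230,73.5685) → (73.2230,49.5710) → (35.0555,49.5710) → (35.0555,73.5685), returning to the start.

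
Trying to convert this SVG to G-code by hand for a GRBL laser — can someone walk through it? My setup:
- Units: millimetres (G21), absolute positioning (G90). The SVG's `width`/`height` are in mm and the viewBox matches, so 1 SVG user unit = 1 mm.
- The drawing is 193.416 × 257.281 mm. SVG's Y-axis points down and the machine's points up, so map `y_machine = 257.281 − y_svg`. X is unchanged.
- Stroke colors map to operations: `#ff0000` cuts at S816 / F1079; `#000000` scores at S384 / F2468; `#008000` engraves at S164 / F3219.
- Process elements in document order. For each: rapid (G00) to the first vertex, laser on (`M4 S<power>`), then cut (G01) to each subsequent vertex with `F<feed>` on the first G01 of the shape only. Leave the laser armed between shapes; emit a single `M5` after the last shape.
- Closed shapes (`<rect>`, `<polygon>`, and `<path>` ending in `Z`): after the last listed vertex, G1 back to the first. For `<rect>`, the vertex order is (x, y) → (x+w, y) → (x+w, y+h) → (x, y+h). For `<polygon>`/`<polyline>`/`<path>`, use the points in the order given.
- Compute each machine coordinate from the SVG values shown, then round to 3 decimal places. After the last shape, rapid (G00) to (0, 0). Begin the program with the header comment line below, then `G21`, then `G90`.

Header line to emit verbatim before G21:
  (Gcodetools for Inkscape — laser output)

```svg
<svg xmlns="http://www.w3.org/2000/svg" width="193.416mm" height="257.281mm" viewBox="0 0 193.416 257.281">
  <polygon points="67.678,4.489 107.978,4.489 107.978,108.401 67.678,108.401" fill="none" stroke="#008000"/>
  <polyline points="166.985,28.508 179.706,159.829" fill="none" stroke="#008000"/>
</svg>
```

Since the viewBox matches the mm dimensions, user units are millimetres directly. The only transform is the Y-flip y_m = 257.281 − y_svg.

Shape 1 is a rectangle drawn with `<polygon>`. Its stroke #008000 means engrave at S164, F3219. After flipping Y the toolpath is (67.678,252.792) → (107.978,252.792) → (107.978,148.880) → (67.678,148.880) → (67.678,252.792), returning to the start.

Shape 2 is a line segment drawn with `<polyline>`. Its stroke #008000 means engrave at S164, F3219. After flipping Y the toolpath is (166.985,228.773) → (179.706,97.452).

(Gcodetools for Inkscape — laser output)
G21
G90
G00 X67.678 Y252.792
M4 S164
G01 X107.978 Y252.792 F3219
G01 X107.978 Y148.880
G01 X67.678 Y148.880
G01 X67.678 Y252.792
G00 X166.985 Y228.773
M4 S164
G01 X179.706 Y97.452 F3219
M5
G00 X0.000 Y0.000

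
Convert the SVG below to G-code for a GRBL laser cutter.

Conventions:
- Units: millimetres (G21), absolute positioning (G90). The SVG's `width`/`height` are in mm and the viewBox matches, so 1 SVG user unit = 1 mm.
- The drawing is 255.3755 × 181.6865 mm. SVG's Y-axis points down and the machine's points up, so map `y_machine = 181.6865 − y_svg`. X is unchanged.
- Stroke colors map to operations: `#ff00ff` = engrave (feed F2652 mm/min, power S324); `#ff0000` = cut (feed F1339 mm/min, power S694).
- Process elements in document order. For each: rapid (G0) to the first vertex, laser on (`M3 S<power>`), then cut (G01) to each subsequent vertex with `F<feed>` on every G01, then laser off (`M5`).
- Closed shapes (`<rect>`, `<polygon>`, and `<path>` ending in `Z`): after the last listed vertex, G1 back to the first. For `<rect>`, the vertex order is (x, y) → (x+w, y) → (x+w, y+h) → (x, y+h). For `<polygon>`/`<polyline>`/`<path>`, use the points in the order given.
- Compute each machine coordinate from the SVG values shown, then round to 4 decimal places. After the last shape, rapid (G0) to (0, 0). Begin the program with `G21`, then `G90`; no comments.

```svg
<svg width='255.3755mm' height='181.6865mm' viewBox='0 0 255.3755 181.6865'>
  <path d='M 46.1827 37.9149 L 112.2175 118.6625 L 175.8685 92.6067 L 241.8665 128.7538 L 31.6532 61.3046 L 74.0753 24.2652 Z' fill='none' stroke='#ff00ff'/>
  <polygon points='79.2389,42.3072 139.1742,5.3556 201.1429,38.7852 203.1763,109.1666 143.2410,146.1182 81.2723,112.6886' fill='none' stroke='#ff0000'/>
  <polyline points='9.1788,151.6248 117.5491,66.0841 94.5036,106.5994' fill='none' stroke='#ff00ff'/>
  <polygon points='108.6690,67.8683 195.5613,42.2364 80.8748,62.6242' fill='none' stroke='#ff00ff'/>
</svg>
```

1 u = 1 mm; y_m = 181.6865 − y.

[1] `<path>` closed polygon, #ff00ff→engrave S324 F2652: (46.1827,143.7716) → (112.2175,63.0240) → (175.8685,89.0798) → (241.8665,52.9327) → (31.6532,120.3819) → (74.0753,157.4213) → (46.1827,143.7716) (closed)

[2] `<polygon>` regular polygon, #ff0000→cut S694 F1339: (79.2389,139.3793) → (139.1742,176.3309) → (201.1429,142.9013) → (203.1763,72.5199) → (143.2410,35.5683) → (81.2723,68.9979) → (79.2389,139.3793) (closed)

[3] `<polyline>` open polyline, #ff00ff→engrave S324 F2652: (9.1788,30.0617) → (117.5491,115.6024) → (94.5036,75.0871)

[4] `<polygon>` closed polygon, #ff00ff→engrave S324 F2652: (108.6690,113.8182) → (195.5613,139.4501) → (80.8748,119.0623) → (108.6690,113.8182) (closed)

G21
G90
G0 X46.1827 Y143.7716
M3 S324
G01 X112.2175 Y63.0240 F2652
G01 X175.8685 Y89.0798 F2652
G01 X241.8665 Y52.9327 F2652
G01 X31.6532 Y120.3819 F2652
G01 X74.0753 Y157.4213 F2652
G01 X46.1827 Y143.7716 F2652
M5
G0 X79.2389 Y139.3793
M3 S694
G01 X139.1742 Y176.3309 F1339
G01 X201.1429 Y142.9013 F1339
G01 X203.1763 Y72.5199 F1339
G01 X143.2410 Y35.5683 F1339
G01 X81.2723 Y68.9979 F1339
G01 X79.2389 Y139.3793 F1339
M5
G0 X9.1788 Y30.0617
M3 S324
G01 X117.5491 Y115.6024 F2652
G01 X94.5036 Y75.0871 F2652
M5
G0 X108.6690 Y113.8182
M3 S324
G01 X195.5613 Y139.4501 F2652
G01 X80.8748 Y119.0623 F2652
G01 X108.6690 Y113.8182 F2652
M5
G0 X0.0000 Y0.0000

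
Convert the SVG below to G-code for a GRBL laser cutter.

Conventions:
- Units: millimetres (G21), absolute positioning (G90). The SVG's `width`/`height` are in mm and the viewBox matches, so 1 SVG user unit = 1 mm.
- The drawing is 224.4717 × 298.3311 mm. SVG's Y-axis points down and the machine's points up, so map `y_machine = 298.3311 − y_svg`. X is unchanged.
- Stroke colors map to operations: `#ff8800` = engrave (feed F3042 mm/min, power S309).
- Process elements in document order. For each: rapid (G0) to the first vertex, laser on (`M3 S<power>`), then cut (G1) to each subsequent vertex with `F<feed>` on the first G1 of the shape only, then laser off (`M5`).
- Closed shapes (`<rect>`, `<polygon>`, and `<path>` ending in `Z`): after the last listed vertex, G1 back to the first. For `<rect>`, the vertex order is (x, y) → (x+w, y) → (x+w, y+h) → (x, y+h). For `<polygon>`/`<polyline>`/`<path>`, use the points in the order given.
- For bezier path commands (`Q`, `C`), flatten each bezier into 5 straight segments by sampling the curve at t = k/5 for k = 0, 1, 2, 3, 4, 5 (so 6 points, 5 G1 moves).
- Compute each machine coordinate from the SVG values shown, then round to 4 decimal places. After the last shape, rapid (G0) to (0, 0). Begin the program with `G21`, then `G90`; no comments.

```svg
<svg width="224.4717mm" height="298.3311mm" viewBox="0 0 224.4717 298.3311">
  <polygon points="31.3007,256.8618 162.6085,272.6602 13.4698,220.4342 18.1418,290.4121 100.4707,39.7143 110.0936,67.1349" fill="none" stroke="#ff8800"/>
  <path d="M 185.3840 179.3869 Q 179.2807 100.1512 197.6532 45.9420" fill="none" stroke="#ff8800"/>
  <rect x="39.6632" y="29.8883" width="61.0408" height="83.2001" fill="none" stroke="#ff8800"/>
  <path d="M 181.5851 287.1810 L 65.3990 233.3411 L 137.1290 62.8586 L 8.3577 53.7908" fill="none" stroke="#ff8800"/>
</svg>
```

Since the viewBox matches the mm dimensions, user units are millimetres directly. The only transform is the Y-flip y_m = 298.3311 − y_svg.

Shape 1 is a closed polygon drawn with `<polygon>`. Its stroke #ff8800 means engrave at S309, F3042. After flipping Y the toolpath is (31.3007,41.4693) → (162.6085,25.6709) → (13.4698,77.8969) → (18.1418,7.9190) → (100.4707,258.6168) → (110.0936,231.1962) → (31.3007,41.4693), returning to the start.

Shape 2 is a quadratic bezier drawn with `<path>`. Its stroke #ff8800 means engrave at S309, F3042. After flipping Y the toolpath is (185.3840,118.9442) → (183.9217,149.6374) → (184.4175,178.3285) → (186.8713,205.0175) → (191.2832,229.7044) → (197.6532,252.3891).

Shape 3 is a rectangle drawn with `<rect>`. Its stroke #ff8800 means engrave at S309, F3042. After flipping Y the toolpath is (39.6632,268.4428) → (100.7040,268.4428) → (100.7040,185.2427) → (39.6632,185.2427) → (39.6632,268.4428), returning to the start.

Shape 4 is a open polyline drawn with `<path>`. Its stroke #ff8800 means engrave at S309, F3042. After flipping Y the toolpath is (181.5851,11.1501) → (65.3990,64.9900) → (137.1290,235.4725) → (8.3577,244.5403).

G21
G90
G0 X31.3007 Y41.4693
M3 S309
G1 X162.6085 Y25.6709 F3042
G1 X13.4698 Y77.8969
G1 X18.1418 Y7.9190
G1 X100.4707 Y258.6168
G1 X110.0936 Y231.1962
G1 X31.3007 Y41.4693
M5
G0 X185.3840 Y118.9442
M3 S309
G1 X183.9217 Y149.6374 F3042
G1 X184.4175 Y178.3285
G1 X186.8713 Y205.0175
G1 X191.2832 Y229.7044
G1 X197.6532 Y252.3891
M5
G0 X39.6632 Y268.4428
M3 S309
G1 X100.7040 Y268.4428 F3042
G1 X100.7040 Y185.2427
G1 X39.6632 Y185.2427
G1 X39.6632 Y268.4428
M5
G0 X181.5851 Y11.1501
M3 S309
G1 X65.3990 Y64.9900 F3042
G1 X137.1290 Y235.4725
G1 X8.3577 Y244.5403
M5
G0 X0.0000 Y0.0000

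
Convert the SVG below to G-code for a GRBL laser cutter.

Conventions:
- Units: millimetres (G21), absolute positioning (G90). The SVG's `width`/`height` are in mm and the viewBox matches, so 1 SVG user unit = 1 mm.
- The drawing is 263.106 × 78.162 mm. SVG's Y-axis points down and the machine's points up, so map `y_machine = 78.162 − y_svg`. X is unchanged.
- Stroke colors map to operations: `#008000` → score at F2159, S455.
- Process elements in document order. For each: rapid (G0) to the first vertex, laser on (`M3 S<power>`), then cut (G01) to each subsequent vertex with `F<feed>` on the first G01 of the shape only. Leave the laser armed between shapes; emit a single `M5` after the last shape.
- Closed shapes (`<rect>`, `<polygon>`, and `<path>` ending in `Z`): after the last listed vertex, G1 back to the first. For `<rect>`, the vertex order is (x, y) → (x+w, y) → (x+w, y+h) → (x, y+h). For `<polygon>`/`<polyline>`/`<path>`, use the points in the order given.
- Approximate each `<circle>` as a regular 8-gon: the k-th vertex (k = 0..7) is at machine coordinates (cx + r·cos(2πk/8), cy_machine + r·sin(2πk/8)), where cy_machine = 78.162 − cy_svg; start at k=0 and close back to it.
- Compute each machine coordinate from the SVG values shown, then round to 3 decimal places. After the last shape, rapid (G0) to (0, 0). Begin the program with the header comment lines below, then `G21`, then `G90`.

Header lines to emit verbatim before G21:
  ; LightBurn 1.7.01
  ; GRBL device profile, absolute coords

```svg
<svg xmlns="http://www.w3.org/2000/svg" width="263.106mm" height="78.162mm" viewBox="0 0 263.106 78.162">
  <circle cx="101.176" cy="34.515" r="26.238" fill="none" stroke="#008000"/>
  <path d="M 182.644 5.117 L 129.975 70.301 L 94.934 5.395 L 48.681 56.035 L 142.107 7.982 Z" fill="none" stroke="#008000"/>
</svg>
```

; LightBurn 1.7.01
; GRBL device profile, absolute coords
G21
G90
G0 X127.414 Y43.647
M3 S455
G01 X119.729 Y62.200 F2159
G01 X101.176 Y69.885
G01 X82.623 Y62.200
G01 X74.938 Y43.647
G01 X82.623 Y25.094
G01 X101.176 Y17.409
G01 X119.729 Y25.094
G01 X127.414 Y43.647
G0 X182.644 Y73.045
M3 S455
G01 X129.975 Y7.861 F2159
G01 X94.934 Y72.767
G01 X48.681 Y22.127
G01 X142.107 Y70.180
G01 X182.644 Y73.045
M5
G0 X0.000 Y0.000

viewBox `0 0 263.106 78.162` with mm width/height → 1 unit = 1 mm. Flip: y_m = 78.162 − y_svg.

**Shape 1** — `<circle>` circle, stroke `#008000` → score (S455, F2159). Machine vertices: (127.414,43.647) → (119.729,62.200) → (101.176,69.885) → (82.623,62.200) → (74.938,43.647) → (82.623,25.094) → (101.176,17.409) → (119.729,25.094) → (127.414,43.647). Closed: final G1 returns to the first vertex.

**Shape 2** — `<path>` closed polygon, stroke `#008000` → score (S455, F2159). Machine vertices: (182.644,73.045) → (129.975,7.861) → (94.934,72.767) → (48.681,22.127) → (142.107,70.180) → (182.644,73.045). Closed: final G1 returns to the first vertex.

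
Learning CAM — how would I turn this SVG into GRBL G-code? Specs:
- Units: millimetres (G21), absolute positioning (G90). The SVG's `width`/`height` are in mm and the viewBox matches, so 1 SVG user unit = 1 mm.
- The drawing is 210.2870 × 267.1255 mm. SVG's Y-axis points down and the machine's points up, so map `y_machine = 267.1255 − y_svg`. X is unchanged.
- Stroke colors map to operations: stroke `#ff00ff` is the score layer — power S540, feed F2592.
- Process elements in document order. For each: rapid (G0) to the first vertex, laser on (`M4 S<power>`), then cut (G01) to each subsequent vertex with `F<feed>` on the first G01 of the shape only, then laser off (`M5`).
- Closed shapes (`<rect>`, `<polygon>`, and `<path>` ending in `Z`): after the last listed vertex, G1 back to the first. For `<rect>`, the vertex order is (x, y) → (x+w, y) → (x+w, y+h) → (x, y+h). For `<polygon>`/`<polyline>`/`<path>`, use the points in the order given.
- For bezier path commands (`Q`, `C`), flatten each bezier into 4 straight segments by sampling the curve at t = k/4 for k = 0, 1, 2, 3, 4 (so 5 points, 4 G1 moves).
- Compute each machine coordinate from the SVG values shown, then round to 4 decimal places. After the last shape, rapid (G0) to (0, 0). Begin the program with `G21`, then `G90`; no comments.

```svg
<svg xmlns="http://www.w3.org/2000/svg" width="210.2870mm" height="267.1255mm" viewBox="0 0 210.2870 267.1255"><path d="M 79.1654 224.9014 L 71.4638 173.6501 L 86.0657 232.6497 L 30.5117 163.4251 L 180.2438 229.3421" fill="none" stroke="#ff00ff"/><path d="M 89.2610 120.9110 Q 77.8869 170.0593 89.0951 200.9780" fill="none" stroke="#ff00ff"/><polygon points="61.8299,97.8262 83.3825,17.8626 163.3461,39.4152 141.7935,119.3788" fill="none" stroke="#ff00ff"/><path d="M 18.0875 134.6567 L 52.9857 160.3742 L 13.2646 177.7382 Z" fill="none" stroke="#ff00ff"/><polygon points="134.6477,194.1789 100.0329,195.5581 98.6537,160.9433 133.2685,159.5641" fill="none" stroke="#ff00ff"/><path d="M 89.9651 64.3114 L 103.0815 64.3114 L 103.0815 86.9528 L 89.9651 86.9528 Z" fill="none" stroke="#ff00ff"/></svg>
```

Since the viewBox matches the mm dimensions, user units are millimetres directly. The only transform is the Y-flip y_m = 267.1255 − y_svg.

Shape 1 is a open polyline drawn with `<path>`. Its stroke #ff00ff means score at S540, F2592. After flipping Y the toolpath is (79.1654,42.2241) → (71.4638,93.4754) → (86.0657,34.4758) → (30.5117,103.7004) → (180.2438,37.7834).

Shape 2 is a quadratic bezier drawn with `<path>`. Its stroke #ff00ff means score at S540, F2592. After flipping Y the toolpath is (89.2610,146.2145) → (84.9853,122.7797) → (83.5325,101.6236) → (84.9024,82.7462) → (89.0951,66.1475).

Shape 3 is a regular polygon drawn with `<polygon>`. Its stroke #ff00ff means score at S540, F2592. After flipping Y the toolpath is (61.8299,169.2993) → (83.3825,249.2629) → (163.3461,227.7103) → (141.7935,147.7467) → (61.8299,169.2993), returning to the start.

Shape 4 is a regular polygon drawn with `<path>`. Its stroke #ff00ff means score at S540, F2592. After flipping Y the toolpath is (18.0875,132.4688) → (52.9857,106.7513) → (13.2646,89.3873) → (18.0875,132.4688), returning to the start.

Shape 5 is a regular polygon drawn with `<polygon>`. Its stroke #ff00ff means score at S540, F2592. After flipping Y the toolpath is (134.6477,72.9466) → (100.0329,71.5674) → (98.6537,106.1822) → (133.2685,107.5614) → (134.6477,72.9466), returning to the start.

Shape 6 is a rectangle drawn with `<path>`. Its stroke #ff00ff means score at S540, F2592. After flipping Y the toolpath is (89.9651,202.8141) → (103.0815,202.8141) → (103.0815,180.1727) → (89.9651,180.1727) → (89.9651,202.8141), returning to the start.

G21
G90
G0 X79.1654 Y42.2241
M4 S540
G01 X71.4638 Y93.4754 F2592
G01 X86.0657 Y34.4758
G01 X30.5117 Y103.7004
G01 X180.2438 Y37.7834
M5
G0 X89.2610 Y146.2145
M4 S540
G01 X84.9853 Y122.7797 F2592
G01 X83.5325 Y101.6236
G01 X84.9024 Y82.7462
G01 X89.0951 Y66.1475
M5
G0 X61.8299 Y169.2993
M4 S540
G01 X83.3825 Y249.2629 F2592
G01 X163.3461 Y227.7103
G01 X141.7935 Y147.7467
G01 X61.8299 Y169.2993
M5
G0 X18.0875 Y132.4688
M4 S540
G01 X52.9857 Y106.7513 F2592
G01 X13.2646 Y89.3873
G01 X18.0875 Y132.4688
M5
G0 X134.6477 Y72.9466
M4 S540
G01 X100.0329 Y71.5674 F2592
G01 X98.6537 Y106.1822
G01 X133.2685 Y107.5614
G01 X134.6477 Y72.9466
M5
G0 X89.9651 Y202.8141
M4 S540
G01 X103.0815 Y202.8141 F2592
G01 X103.0815 Y180.1727
G01 X89.9651 Y180.1727
G01 X89.9651 Y202.8141
M5
G0 X0.0000 Y0.0000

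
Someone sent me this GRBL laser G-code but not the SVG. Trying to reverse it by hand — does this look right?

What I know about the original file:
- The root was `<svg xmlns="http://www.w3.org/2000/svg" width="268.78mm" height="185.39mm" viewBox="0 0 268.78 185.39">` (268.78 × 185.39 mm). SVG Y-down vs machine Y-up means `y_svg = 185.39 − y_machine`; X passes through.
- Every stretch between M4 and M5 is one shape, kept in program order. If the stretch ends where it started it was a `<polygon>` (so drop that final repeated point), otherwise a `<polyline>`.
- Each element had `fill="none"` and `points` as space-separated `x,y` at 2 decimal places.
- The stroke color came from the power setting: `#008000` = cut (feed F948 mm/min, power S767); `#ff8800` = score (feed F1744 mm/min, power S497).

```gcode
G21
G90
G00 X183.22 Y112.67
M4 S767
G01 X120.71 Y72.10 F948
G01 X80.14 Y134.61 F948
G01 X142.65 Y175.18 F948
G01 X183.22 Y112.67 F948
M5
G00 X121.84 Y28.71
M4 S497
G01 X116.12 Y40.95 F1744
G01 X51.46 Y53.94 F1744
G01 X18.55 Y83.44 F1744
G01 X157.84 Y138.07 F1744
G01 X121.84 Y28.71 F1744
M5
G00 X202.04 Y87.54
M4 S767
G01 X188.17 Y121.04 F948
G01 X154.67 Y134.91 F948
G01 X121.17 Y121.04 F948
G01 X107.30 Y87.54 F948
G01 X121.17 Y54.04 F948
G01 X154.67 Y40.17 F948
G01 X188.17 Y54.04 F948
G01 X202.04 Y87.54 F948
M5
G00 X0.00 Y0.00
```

y_svg = 185.39 − y_m.

[1] S767→`#008000` (cut); closed run; points: 183.22,72.72 120.71,113.29 80.14,50.78 142.65,10.21

[2] S497→`#ff8800` (score); closed run; points: 121.84,156.68 116.12,144.44 51.46,131.45 18.55,101.95 157.84,47.32

[3] S767→`#008000` (cut); closed run; points: 202.04,97.85 188.17,64.35 154.67,50.48 121.17,64.35 107.30,97.85 121.17,131.35 154.67,145.22 188.17,131.35

<svg xmlns="http://www.w3.org/2000/svg" width="268.78mm" height="185.39mm" viewBox="0 0 268.78 185.39">
  <polygon points="183.22,72.72 120.71,113.29 80.14,50.78 142.65,10.21" fill="none" stroke="#008000"/>
  <polygon points="121.84,156.68 116.12,144.44 51.46,131.45 18.55,101.95 157.84,47.32" fill="none" stroke="#ff8800"/>
  <polygon points="202.04,97.85 188.17,64.35 154.67,50.48 121.17,64.35 107.30,97.85 121.17,131.35 154.67,145.22 188.17,131.35" fill="none" stroke="#008000"/>
</svg>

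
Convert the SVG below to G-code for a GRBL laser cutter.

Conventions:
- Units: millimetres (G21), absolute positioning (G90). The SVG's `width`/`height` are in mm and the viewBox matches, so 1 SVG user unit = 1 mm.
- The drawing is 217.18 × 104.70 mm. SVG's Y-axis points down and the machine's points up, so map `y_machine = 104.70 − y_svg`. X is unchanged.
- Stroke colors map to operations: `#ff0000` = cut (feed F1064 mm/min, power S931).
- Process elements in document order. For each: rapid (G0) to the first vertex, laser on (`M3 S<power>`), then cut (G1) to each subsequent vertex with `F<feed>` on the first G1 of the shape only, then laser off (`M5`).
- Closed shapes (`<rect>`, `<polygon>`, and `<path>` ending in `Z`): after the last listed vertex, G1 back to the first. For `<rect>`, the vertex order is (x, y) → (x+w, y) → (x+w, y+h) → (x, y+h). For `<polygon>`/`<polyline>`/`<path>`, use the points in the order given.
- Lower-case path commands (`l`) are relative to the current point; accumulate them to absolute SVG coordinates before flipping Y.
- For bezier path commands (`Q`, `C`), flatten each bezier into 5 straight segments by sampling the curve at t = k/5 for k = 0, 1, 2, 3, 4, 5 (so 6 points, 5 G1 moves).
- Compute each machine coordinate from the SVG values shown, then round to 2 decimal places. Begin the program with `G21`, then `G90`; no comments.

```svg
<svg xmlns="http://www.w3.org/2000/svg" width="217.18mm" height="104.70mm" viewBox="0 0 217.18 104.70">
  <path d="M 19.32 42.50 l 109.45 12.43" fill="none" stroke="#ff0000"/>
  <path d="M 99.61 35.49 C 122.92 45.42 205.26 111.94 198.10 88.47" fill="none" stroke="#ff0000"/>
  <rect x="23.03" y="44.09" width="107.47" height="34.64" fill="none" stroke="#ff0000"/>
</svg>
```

G21
G90
G0 X19.32 Y62.20
M3 S931
G1 X128.77 Y49.77 F1064
M5
G0 X99.61 Y69.21
M3 S931
G1 X119.49 Y57.63 F1064
G1 X146.41 Y39.51
G1 X173.24 Y21.88
G1 X192.84 Y11.77
G1 X198.10 Y16.23
M5
G0 X23.03 Y60.61
M3 S931
G1 X130.50 Y60.61 F1064
G1 X130.50 Y25.97
G1 X23.03 Y25.97
G1 X23.03 Y60.61
M5

viewBox `0 0 217.18 104.70` with mm width/height → 1 unit = 1 mm. Flip: y_m = 104.70 − y_svg.

**Shape 1** — `<path>` line segment, stroke `#ff0000` → cut (S931, F1064). Machine vertices: (19.32,62.20) → (128.77,49.77). Open path.

**Shape 2** — `<path>` cubic bezier, stroke `#ff0000` → cut (S931, F1064). Control points (SVG): P0=(99.61,35.49), P1=(122.92,45.42), P2=(205.26,111.94), P3=(198.10,88.47); sampled at t=k/5. Machine vertices: (99.61,69.21) → (119.49,57.63) → (146.41,39.51) → (173.24,21.88) → (192.84,11.77) → (198.10,16.23). Open path.

**Shape 3** — `<rect>` rectangle, stroke `#ff0000` → cut (S931, F1064). Machine vertices: (23.03,60.61) → (130.50,60.61) → (130.50,25.97) → (23.03,25.97) → (23.03,60.61). Closed: final G1 returns to the first vertex.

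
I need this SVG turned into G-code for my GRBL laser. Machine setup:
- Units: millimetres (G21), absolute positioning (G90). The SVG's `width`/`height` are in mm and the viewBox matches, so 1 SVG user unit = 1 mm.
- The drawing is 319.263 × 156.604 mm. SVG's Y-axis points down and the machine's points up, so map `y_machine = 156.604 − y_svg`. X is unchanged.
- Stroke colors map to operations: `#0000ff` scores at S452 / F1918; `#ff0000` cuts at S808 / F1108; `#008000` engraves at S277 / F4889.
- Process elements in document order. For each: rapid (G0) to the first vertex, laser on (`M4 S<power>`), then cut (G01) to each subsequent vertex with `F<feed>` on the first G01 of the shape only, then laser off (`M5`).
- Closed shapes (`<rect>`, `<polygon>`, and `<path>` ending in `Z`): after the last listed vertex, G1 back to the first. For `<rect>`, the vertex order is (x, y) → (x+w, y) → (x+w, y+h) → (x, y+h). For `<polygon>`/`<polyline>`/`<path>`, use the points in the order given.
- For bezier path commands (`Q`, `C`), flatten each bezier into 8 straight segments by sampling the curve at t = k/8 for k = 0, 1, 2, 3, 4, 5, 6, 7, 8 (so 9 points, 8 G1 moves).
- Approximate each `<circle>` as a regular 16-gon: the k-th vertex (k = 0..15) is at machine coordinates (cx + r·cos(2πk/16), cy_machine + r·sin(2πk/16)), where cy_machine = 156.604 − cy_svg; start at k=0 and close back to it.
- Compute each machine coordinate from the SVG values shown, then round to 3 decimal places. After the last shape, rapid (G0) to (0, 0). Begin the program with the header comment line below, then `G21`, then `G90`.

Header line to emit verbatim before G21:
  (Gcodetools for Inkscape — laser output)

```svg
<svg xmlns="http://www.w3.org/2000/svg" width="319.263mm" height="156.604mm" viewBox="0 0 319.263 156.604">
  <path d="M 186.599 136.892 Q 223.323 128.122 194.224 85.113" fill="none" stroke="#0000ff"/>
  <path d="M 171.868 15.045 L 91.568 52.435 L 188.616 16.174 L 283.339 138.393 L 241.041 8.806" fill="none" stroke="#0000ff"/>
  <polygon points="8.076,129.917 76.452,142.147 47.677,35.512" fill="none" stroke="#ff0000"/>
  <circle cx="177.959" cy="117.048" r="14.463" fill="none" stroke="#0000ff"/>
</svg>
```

(Gcodetools for Inkscape — laser output)
G21
G90
G0 X186.599 Y19.712
M4 S452
G01 X194.752 Y22.439 F1918
G01 X200.847 Y26.237
G01 X204.886 Y31.104
G01 X206.867 Y37.042
G01 X206.792 Y44.049
G01 X204.660 Y52.126
G01 X200.470 Y61.274
G01 X194.224 Y71.491
M5
G0 X171.868 Y141.559
M4 S452
G01 X91.568 Y104.169 F1918
G01 X188.616 Y140.430
G01 X283.339 Y18.211
G01 X241.041 Y147.798
M5
G0 X8.076 Y26.687
M4 S808
G01 X76.452 Y14.457 F1108
G01 X47.677 Y121.092
G01 X8.076 Y26.687
M5
G0 X192.422 Y39.556
M4 S452
G01 X191.321 Y45.091 F1918
G01 X188.186 Y49.783
G01 X183.494 Y52.918
G01 X177.959 Y54.019
G01 X172.424 Y52.918
G01 X167.732 Y49.783
G01 X164.597 Y45.091
G01 X163.496 Y39.556
G01 X164.597 Y34.021
G01 X167.732 Y29.329
G01 X172.424 Y26.194
G01 X177.959 Y25.093
G01 X183.494 Y26.194
G01 X188.186 Y29.329
G01 X191.321 Y34.021
G01 X192.422 Y39.556
M5
G0 X0.000 Y0.000

1 u = 1 mm; y_m = 156.604 − y.

[1] `<path>` quadratic bezier, #0000ff→score S452 F1918: (186.599,19.712) → (194.752,22.439) → (200.847,26.237) → (204.886,31.104) → (206.867,37.042) → (206.792,44.049) → (204.660,52.126) → (200.470,61.274) → (194.224,71.491)

[2] `<path>` open polyline, #0000ff→score S452 F1918: (171.868,141.559) → (91.568,104.169) → (188.616,140.430) → (283.339,18.211) → (241.041,147.798)

[3] `<polygon>` closed polygon, #ff0000→cut S808 F1108: (8.076,26.687) → (76.452,14.457) → (47.677,121.092) → (8.076,26.687) (closed)

[4] `<circle>` circle, #0000ff→score S452 F1918: (192.422,39.556) → (191.321,45.091) → (188.186,49.783) → (183.494,52.918) → (177.959,54.019) → (172.424,52.918) → (167.732,49.783) → (164.597,45.091) → (163.496,39.556) → (164.597,34.021) → (167.732,29.329) → (172.424,26.194) → (177.959,25.093) → (183.494,26.194) → (188.186,29.329) → (191.321,34.021) → (192.422,39.556) (closed)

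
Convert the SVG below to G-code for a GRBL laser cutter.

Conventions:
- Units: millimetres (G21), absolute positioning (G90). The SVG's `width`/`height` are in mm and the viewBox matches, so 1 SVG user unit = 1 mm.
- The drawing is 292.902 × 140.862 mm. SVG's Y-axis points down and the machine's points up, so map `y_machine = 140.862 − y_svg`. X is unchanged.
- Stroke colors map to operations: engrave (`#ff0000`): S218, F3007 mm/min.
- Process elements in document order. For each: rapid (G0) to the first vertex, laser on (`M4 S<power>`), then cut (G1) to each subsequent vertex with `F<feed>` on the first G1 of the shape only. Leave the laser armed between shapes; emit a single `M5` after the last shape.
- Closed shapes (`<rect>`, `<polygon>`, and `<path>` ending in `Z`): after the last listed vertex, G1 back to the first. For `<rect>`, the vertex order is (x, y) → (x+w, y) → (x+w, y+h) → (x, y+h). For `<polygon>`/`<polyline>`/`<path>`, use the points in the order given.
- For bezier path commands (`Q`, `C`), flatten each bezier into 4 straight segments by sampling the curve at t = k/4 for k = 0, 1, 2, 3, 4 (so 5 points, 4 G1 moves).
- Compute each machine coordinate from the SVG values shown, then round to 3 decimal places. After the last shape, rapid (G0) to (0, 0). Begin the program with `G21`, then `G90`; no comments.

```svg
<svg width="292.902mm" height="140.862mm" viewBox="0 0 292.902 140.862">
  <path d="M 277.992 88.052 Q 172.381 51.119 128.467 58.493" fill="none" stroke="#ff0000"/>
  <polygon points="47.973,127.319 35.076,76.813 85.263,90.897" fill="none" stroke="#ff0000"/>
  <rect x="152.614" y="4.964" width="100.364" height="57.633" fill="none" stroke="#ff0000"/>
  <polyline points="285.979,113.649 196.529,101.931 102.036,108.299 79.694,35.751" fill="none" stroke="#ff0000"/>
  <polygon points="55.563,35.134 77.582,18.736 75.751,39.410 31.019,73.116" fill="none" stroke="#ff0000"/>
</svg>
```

viewBox `0 0 292.902 140.862` with mm width/height → 1 unit = 1 mm. Flip: y_m = 140.862 − y_svg.

**Shape 1** — `<path>` quadratic bezier, stroke `#ff0000` → engrave (S218, F3007). Control points (SVG): P0=(277.992,88.052), P1=(172.381,51.119), P2=(128.467,58.493); sampled at t=k/4. Machine vertices: (277.992,52.810) → (229.043,68.507) → (187.805,78.666) → (154.280,83.287) → (128.467,82.369). Open path.

**Shape 2** — `<polygon>` regular polygon, stroke `#ff0000` → engrave (S218, F3007). Machine vertices: (47.973,13.543) → (35.076,64.049) → (85.263,49.965) → (47.973,13.543). Closed: final G1 returns to the first vertex.

**Shape 3** — `<rect>` rectangle, stroke `#ff0000` → engrave (S218, F3007). Machine vertices: (152.614,135.898) → (252.978,135.898) → (252.978,78.265) → (152.614,78.265) → (152.614,135.898). Closed: final G1 returns to the first vertex.

**Shape 4** — `<polyline>` open polyline, stroke `#ff0000` → engrave (S218, F3007). Machine vertices: (285.979,27.213) → (196.529,38.931) → (102.036,32.563) → (79.694,105.111). Open path.

**Shape 5** — `<polygon>` closed polygon, stroke `#ff0000` → engrave (S218, F3007). Machine vertices: (55.563,105.728) → (77.582,122.126) → (75.751,101.452) → (31.019,67.746) → (55.563,105.728). Closed: final G1 returns to the first vertex.

G21
G90
G0 X277.992 Y52.810
M4 S218
G1 X229.043 Y68.507 F3007
G1 X187.805 Y78.666
G1 X154.280 Y83.287
G1 X128.467 Y82.369
G0 X47.973 Y13.543
M4 S218
G1 X35.076 Y64.049 F3007
G1 X85.263 Y49.965
G1 X47.973 Y13.543
G0 X152.614 Y135.898
M4 S218
G1 X252.978 Y135.898 F3007
G1 X252.978 Y78.265
G1 X152.614 Y78.265
G1 X152.614 Y135.898
G0 X285.979 Y27.213
M4 S218
G1 X196.529 Y38.931 F3007
G1 X102.036 Y32.563
G1 X79.694 Y105.111
G0 X55.563 Y105.728
M4 S218
G1 X77.582 Y122.126 F3007
G1 X75.751 Y101.452
G1 X31.019 Y67.746
G1 X55.563 Y105.728
M5
G0 X0.000 Y0.000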